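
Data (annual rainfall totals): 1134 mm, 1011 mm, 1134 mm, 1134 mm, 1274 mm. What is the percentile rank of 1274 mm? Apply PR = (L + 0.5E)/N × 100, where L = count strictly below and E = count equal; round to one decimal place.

90.0

N = 5.
Strictly below 1274: 4. Equal to 1274: 1.
PR = (4 + 0.5·1)/5 × 100 = 90.0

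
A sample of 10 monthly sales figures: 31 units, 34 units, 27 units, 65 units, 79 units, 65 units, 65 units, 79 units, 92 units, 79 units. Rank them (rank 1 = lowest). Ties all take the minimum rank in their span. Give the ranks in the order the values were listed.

Sorted (ascending): 27, 31, 34, 65, 65, 65, 79, 79, 79, 92
The 3 values of 65 occupy positions 4–6 → each gets rank 4.
The 3 values of 79 occupy positions 7–9 → each gets rank 7.

2, 3, 1, 4, 7, 4, 4, 7, 10, 7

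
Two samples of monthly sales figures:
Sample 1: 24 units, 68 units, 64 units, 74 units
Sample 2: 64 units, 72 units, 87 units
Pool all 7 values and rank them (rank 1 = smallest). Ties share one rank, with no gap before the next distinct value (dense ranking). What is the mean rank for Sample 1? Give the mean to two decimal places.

2.75

Sorted (ascending): 24, 64, 64, 68, 72, 74, 87
The 2 values of 64 share dense rank 2.
Remaining distinct values take the next consecutive integers.
Sample 1 values → pooled ranks: 24→1, 68→3, 64→2, 74→5
Mean rank = (1 + 3 + 2 + 5) / 4 = 2.75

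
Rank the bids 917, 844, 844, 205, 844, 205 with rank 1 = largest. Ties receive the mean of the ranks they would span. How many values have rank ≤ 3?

4

Sorted (descending): 917, 844, 844, 844, 205, 205
The 3 values of 844 occupy positions 2–4 → average rank 3.
The 2 values of 205 occupy positions 5–6 → average rank (5+6)/2 = 5.5.
Ranks ≤ 3: {1, 3, 3, 3} → 4 values.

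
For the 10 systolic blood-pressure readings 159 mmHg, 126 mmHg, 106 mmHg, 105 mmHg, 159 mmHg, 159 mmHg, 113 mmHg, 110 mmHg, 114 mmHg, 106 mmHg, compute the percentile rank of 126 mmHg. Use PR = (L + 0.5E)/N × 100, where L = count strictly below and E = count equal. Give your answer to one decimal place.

65.0

N = 10.
Strictly below 126: 6. Equal to 126: 1.
PR = (6 + 0.5·1)/10 × 100 = 65.0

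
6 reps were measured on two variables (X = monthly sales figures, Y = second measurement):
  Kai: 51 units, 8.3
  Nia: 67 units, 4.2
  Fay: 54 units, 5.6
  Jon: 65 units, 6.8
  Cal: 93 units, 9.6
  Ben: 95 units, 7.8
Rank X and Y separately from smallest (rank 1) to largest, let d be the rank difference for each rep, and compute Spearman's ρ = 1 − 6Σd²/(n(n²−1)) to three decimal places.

0.143

Ranks of variable 1: 1, 4, 2, 3, 5, 6
Ranks of variable 2: 5, 1, 2, 3, 6, 4
d = r₁ − r₂: -4, 3, 0, 0, -1, 2
d²: 16, 9, 0, 0, 1, 4; Σd² = 30
ρ = 1 − 6·30/(6·35) = 1 − 180/210 = 0.143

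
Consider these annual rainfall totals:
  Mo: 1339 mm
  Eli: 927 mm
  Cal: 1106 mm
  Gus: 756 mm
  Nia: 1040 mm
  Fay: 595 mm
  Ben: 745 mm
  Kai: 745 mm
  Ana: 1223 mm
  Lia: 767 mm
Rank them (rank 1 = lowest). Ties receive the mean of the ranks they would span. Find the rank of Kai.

Sorted (ascending): 595, 745, 745, 756, 767, 927, 1040, 1106, 1223, 1339
The 2 values of 745 occupy positions 2–3 → average rank (2+3)/2 = 2.5.
Kai has value 745 mm → rank 2.5.

2.5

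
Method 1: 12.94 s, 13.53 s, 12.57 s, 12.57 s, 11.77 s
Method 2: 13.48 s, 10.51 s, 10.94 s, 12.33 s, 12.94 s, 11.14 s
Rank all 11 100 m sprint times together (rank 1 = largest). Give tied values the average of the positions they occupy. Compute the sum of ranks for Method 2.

42.5

Sorted (descending): 13.53, 13.48, 12.94, 12.94, 12.57, 12.57, 12.33, 11.77, 11.14, 10.94, 10.51
The 2 values of 12.94 occupy positions 3–4 → average rank (3+4)/2 = 3.5.
The 2 values of 12.57 occupy positions 5–6 → average rank (5+6)/2 = 5.5.
Method 2 values → pooled ranks: 13.48→2, 10.51→11, 10.94→10, 12.33→7, 12.94→3.5, 11.14→9
Rank sum = 2 + 11 + 10 + 7 + 3.5 + 9 = 42.5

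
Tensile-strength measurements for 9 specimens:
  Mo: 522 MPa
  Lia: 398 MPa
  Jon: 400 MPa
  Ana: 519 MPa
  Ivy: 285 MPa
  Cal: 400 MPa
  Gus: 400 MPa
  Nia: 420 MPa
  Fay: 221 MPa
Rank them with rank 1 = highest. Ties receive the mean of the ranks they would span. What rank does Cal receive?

5

Sorted (descending): 522, 519, 420, 400, 400, 400, 398, 285, 221
The 3 values of 400 occupy positions 4–6 → average rank 5.
Cal has value 400 MPa → rank 5.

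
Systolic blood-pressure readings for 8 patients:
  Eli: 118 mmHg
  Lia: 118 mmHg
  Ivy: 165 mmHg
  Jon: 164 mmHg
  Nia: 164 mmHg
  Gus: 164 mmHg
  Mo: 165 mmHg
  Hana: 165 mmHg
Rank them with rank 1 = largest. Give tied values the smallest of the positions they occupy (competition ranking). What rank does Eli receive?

7

Sorted (descending): 165, 165, 165, 164, 164, 164, 118, 118
The 3 values of 165 occupy positions 1–3 → each gets rank 1.
The 3 values of 164 occupy positions 4–6 → each gets rank 4.
The 2 values of 118 occupy positions 7–8 → each gets rank 7.
Eli has value 118 mmHg → rank 7.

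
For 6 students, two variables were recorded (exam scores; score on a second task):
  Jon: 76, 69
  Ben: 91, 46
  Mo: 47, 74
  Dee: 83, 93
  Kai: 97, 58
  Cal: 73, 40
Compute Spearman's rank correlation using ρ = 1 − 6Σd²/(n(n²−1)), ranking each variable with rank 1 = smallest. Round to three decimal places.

-0.143

Ranks of variable 1: 3, 5, 1, 4, 6, 2
Ranks of variable 2: 4, 2, 5, 6, 3, 1
d = r₁ − r₂: -1, 3, -4, -2, 3, 1
d²: 1, 9, 16, 4, 9, 1; Σd² = 40
ρ = 1 − 6·40/(6·35) = 1 − 240/210 = -0.143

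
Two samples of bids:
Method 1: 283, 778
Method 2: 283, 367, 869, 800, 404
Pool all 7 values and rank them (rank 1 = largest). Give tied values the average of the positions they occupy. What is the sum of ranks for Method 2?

Sorted (descending): 869, 800, 778, 404, 367, 283, 283
The 2 values of 283 occupy positions 6–7 → average rank (6+7)/2 = 6.5.
Method 2 values → pooled ranks: 283→6.5, 367→5, 869→1, 800→2, 404→4
Rank sum = 6.5 + 5 + 1 + 2 + 4 = 18.5

18.5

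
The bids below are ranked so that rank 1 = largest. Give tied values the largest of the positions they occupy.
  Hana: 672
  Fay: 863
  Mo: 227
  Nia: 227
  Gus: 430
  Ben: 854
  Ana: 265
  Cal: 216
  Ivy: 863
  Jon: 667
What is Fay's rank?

Sorted (descending): 863, 863, 854, 672, 667, 430, 265, 227, 227, 216
The 2 values of 863 occupy positions 1–2 → each gets rank 2.
The 2 values of 227 occupy positions 8–9 → each gets rank 9.
Fay has value 863 → rank 2.

2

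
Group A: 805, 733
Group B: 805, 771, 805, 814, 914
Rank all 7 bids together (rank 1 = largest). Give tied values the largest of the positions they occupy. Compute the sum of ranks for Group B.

19

Sorted (descending): 914, 814, 805, 805, 805, 771, 733
The 3 values of 805 occupy positions 3–5 → each gets rank 5.
Group B values → pooled ranks: 805→5, 771→6, 805→5, 814→2, 914→1
Rank sum = 5 + 6 + 5 + 2 + 1 = 19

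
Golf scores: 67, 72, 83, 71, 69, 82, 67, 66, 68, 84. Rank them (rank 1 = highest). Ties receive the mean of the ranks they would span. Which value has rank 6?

69

Sorted (descending): 84, 83, 82, 72, 71, 69, 68, 67, 67, 66
The 2 values of 67 occupy positions 8–9 → average rank (8+9)/2 = 8.5.
Rank 6 → value 69.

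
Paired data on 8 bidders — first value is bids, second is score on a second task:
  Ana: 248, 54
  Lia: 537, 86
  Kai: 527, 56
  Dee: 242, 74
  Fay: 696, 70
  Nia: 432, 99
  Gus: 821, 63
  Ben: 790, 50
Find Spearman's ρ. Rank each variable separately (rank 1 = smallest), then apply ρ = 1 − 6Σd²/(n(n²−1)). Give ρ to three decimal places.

-0.286

Ranks of variable 1: 2, 5, 4, 1, 6, 3, 8, 7
Ranks of variable 2: 2, 7, 3, 6, 5, 8, 4, 1
d = r₁ − r₂: 0, -2, 1, -5, 1, -5, 4, 6
d²: 0, 4, 1, 25, 1, 25, 16, 36; Σd² = 108
ρ = 1 − 6·108/(8·63) = 1 − 648/504 = -0.286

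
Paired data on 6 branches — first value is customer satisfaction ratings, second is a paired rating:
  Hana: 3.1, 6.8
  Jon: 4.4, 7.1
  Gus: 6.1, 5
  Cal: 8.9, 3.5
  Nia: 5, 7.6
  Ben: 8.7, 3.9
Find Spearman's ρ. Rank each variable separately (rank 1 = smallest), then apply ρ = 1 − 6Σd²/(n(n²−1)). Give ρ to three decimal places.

-0.771

Ranks of variable 1: 1, 2, 4, 6, 3, 5
Ranks of variable 2: 4, 5, 3, 1, 6, 2
d = r₁ − r₂: -3, -3, 1, 5, -3, 3
d²: 9, 9, 1, 25, 9, 9; Σd² = 62
ρ = 1 − 6·62/(6·35) = 1 − 372/210 = -0.771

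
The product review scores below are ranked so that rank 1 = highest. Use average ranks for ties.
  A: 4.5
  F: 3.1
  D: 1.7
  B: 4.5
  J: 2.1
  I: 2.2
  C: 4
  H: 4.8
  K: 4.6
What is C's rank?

5

Sorted (descending): 4.8, 4.6, 4.5, 4.5, 4, 3.1, 2.2, 2.1, 1.7
The 2 values of 4.5 occupy positions 3–4 → average rank (3+4)/2 = 3.5.
C has value 4 → rank 5.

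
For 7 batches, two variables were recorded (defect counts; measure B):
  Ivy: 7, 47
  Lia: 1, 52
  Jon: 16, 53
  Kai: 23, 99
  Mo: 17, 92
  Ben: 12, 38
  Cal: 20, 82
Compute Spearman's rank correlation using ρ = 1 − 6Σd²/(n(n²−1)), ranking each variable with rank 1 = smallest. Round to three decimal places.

Ranks of variable 1: 2, 1, 4, 7, 5, 3, 6
Ranks of variable 2: 2, 3, 4, 7, 6, 1, 5
d = r₁ − r₂: 0, -2, 0, 0, -1, 2, 1
d²: 0, 4, 0, 0, 1, 4, 1; Σd² = 10
ρ = 1 − 6·10/(7·48) = 1 − 60/336 = 0.821

0.821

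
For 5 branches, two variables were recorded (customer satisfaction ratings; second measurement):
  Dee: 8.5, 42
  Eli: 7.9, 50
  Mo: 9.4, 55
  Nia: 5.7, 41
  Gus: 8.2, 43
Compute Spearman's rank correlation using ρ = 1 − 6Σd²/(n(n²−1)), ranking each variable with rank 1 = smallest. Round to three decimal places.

0.600

Ranks of variable 1: 4, 2, 5, 1, 3
Ranks of variable 2: 2, 4, 5, 1, 3
d = r₁ − r₂: 2, -2, 0, 0, 0
d²: 4, 4, 0, 0, 0; Σd² = 8
ρ = 1 − 6·8/(5·24) = 1 − 48/120 = 0.600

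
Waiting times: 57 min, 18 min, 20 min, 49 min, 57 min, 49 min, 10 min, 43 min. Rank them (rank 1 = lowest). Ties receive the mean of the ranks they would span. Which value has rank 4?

Sorted (ascending): 10, 18, 20, 43, 49, 49, 57, 57
The 2 values of 49 occupy positions 5–6 → average rank (5+6)/2 = 5.5.
The 2 values of 57 occupy positions 7–8 → average rank (7+8)/2 = 7.5.
Rank 4 → value 43.

43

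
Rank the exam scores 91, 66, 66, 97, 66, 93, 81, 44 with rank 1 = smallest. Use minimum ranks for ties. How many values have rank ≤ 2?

4

Sorted (ascending): 44, 66, 66, 66, 81, 91, 93, 97
The 3 values of 66 occupy positions 2–4 → each gets rank 2.
Ranks ≤ 2: {1, 2, 2, 2} → 4 values.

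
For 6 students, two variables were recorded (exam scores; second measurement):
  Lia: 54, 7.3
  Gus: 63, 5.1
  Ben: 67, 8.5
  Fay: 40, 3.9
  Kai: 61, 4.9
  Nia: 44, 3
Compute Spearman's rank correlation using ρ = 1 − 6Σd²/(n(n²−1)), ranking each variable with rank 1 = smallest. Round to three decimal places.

0.771

Ranks of variable 1: 3, 5, 6, 1, 4, 2
Ranks of variable 2: 5, 4, 6, 2, 3, 1
d = r₁ − r₂: -2, 1, 0, -1, 1, 1
d²: 4, 1, 0, 1, 1, 1; Σd² = 8
ρ = 1 − 6·8/(6·35) = 1 − 48/210 = 0.771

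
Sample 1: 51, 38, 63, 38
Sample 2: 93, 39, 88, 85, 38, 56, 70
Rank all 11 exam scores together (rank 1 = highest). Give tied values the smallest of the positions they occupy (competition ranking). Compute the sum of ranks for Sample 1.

30

Sorted (descending): 93, 88, 85, 70, 63, 56, 51, 39, 38, 38, 38
The 3 values of 38 occupy positions 9–11 → each gets rank 9.
Sample 1 values → pooled ranks: 51→7, 38→9, 63→5, 38→9
Rank sum = 7 + 9 + 5 + 9 = 30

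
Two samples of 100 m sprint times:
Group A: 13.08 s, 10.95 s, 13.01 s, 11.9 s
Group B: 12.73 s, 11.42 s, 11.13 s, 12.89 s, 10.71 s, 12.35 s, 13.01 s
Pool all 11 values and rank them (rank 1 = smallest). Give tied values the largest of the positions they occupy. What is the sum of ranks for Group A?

28

Sorted (ascending): 10.71, 10.95, 11.13, 11.42, 11.9, 12.35, 12.73, 12.89, 13.01, 13.01, 13.08
The 2 values of 13.01 occupy positions 9–10 → each gets rank 10.
Group A values → pooled ranks: 13.08→11, 10.95→2, 13.01→10, 11.9→5
Rank sum = 11 + 2 + 10 + 5 = 28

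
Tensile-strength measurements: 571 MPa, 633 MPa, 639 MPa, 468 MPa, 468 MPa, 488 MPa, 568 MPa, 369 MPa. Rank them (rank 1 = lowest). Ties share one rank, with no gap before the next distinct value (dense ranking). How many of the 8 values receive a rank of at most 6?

Sorted (ascending): 369, 468, 468, 488, 568, 571, 633, 639
The 2 values of 468 share dense rank 2.
Remaining distinct values take the next consecutive integers.
Ranks ≤ 6: {1, 2, 2, 3, 4, 5, 6} → 7 values.

7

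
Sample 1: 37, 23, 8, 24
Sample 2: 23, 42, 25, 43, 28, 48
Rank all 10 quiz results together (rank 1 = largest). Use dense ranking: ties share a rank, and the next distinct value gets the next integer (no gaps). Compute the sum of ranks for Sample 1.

Sorted (descending): 48, 43, 42, 37, 28, 25, 24, 23, 23, 8
The 2 values of 23 share dense rank 8.
Remaining distinct values take the next consecutive integers.
Sample 1 values → pooled ranks: 37→4, 23→8, 8→9, 24→7
Rank sum = 4 + 8 + 9 + 7 = 28

28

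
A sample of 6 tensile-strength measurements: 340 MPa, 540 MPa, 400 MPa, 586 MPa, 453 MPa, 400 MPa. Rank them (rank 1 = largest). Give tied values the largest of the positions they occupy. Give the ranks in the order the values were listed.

Sorted (descending): 586, 540, 453, 400, 400, 340
The 2 values of 400 occupy positions 4–5 → each gets rank 5.

6, 2, 5, 1, 3, 5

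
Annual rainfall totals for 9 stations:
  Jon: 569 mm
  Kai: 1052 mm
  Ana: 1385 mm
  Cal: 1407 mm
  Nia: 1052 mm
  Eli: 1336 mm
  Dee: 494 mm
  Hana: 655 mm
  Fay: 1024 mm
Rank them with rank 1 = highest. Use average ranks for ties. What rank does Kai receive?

Sorted (descending): 1407, 1385, 1336, 1052, 1052, 1024, 655, 569, 494
The 2 values of 1052 occupy positions 4–5 → average rank (4+5)/2 = 4.5.
Kai has value 1052 mm → rank 4.5.

4.5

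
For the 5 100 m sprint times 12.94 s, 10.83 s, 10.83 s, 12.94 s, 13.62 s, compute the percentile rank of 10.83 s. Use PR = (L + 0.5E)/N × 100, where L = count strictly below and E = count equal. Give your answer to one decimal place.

20.0

N = 5.
Strictly below 10.83: 0. Equal to 10.83: 2.
PR = (0 + 0.5·2)/5 × 100 = 20.0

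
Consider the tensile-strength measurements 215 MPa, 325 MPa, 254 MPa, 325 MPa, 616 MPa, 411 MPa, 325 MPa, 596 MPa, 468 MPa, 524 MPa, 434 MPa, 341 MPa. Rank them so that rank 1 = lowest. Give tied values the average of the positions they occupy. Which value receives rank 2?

Sorted (ascending): 215, 254, 325, 325, 325, 341, 411, 434, 468, 524, 596, 616
The 3 values of 325 occupy positions 3–5 → average rank 4.
Rank 2 → value 254.

254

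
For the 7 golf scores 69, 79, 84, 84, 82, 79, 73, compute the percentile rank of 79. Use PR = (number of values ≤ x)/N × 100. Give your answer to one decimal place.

N = 7.
Strictly below 79: 2. Equal to 79: 2.
PR = 4/7 × 100 = 57.1

57.1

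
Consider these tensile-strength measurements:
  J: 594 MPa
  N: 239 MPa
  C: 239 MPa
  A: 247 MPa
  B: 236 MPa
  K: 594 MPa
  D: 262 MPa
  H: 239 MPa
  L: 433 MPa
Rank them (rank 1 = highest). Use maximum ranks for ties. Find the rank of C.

8

Sorted (descending): 594, 594, 433, 262, 247, 239, 239, 239, 236
The 2 values of 594 occupy positions 1–2 → each gets rank 2.
The 3 values of 239 occupy positions 6–8 → each gets rank 8.
C has value 239 MPa → rank 8.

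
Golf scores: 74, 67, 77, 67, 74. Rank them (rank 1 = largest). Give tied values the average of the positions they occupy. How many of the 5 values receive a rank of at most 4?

Sorted (descending): 77, 74, 74, 67, 67
The 2 values of 74 occupy positions 2–3 → average rank (2+3)/2 = 2.5.
The 2 values of 67 occupy positions 4–5 → average rank (4+5)/2 = 4.5.
Ranks ≤ 4: {1, 2.5, 2.5} → 3 values.

3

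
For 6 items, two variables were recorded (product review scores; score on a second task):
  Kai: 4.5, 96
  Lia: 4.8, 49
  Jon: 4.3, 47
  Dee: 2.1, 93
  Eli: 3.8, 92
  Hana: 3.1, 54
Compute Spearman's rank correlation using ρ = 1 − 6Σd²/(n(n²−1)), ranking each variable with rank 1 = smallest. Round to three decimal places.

-0.257

Ranks of variable 1: 5, 6, 4, 1, 3, 2
Ranks of variable 2: 6, 2, 1, 5, 4, 3
d = r₁ − r₂: -1, 4, 3, -4, -1, -1
d²: 1, 16, 9, 16, 1, 1; Σd² = 44
ρ = 1 − 6·44/(6·35) = 1 − 264/210 = -0.257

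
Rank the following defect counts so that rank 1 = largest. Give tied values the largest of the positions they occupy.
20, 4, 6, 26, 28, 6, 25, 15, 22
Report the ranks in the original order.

5, 9, 8, 2, 1, 8, 3, 6, 4

Sorted (descending): 28, 26, 25, 22, 20, 15, 6, 6, 4
The 2 values of 6 occupy positions 7–8 → each gets rank 8.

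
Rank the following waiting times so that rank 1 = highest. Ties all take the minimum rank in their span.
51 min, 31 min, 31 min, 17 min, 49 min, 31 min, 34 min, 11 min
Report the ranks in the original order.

1, 4, 4, 7, 2, 4, 3, 8

Sorted (descending): 51, 49, 34, 31, 31, 31, 17, 11
The 3 values of 31 occupy positions 4–6 → each gets rank 4.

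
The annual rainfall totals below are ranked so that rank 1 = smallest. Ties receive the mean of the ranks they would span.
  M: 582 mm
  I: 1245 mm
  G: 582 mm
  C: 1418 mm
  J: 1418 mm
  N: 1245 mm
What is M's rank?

1.5

Sorted (ascending): 582, 582, 1245, 1245, 1418, 1418
The 2 values of 582 occupy positions 1–2 → average rank (1+2)/2 = 1.5.
The 2 values of 1245 occupy positions 3–4 → average rank (3+4)/2 = 3.5.
The 2 values of 1418 occupy positions 5–6 → average rank (5+6)/2 = 5.5.
M has value 582 mm → rank 1.5.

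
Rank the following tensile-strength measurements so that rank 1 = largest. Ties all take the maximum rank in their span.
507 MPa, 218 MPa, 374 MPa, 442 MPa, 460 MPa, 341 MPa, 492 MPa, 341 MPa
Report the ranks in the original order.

1, 8, 5, 4, 3, 7, 2, 7

Sorted (descending): 507, 492, 460, 442, 374, 341, 341, 218
The 2 values of 341 occupy positions 6–7 → each gets rank 7.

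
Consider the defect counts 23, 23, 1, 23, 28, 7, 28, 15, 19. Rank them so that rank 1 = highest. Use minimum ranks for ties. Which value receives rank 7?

Sorted (descending): 28, 28, 23, 23, 23, 19, 15, 7, 1
The 2 values of 28 occupy positions 1–2 → each gets rank 1.
The 3 values of 23 occupy positions 3–5 → each gets rank 3.
Rank 7 → value 15.

15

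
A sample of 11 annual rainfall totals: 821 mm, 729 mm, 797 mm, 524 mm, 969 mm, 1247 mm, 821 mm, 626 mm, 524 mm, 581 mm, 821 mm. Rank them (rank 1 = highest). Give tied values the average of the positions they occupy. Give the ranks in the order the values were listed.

Sorted (descending): 1247, 969, 821, 821, 821, 797, 729, 626, 581, 524, 524
The 3 values of 821 occupy positions 3–5 → average rank 4.
The 2 values of 524 occupy positions 10–11 → average rank (10+11)/2 = 10.5.

4, 7, 6, 10.5, 2, 1, 4, 8, 10.5, 9, 4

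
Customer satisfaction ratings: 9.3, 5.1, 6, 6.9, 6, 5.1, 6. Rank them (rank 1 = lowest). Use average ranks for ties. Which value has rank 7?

Sorted (ascending): 5.1, 5.1, 6, 6, 6, 6.9, 9.3
The 2 values of 5.1 occupy positions 1–2 → average rank (1+2)/2 = 1.5.
The 3 values of 6 occupy positions 3–5 → average rank 4.
Rank 7 → value 9.3.

9.3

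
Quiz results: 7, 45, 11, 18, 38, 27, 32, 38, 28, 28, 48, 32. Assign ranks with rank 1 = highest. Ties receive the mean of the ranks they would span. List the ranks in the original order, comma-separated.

12, 2, 11, 10, 3.5, 9, 5.5, 3.5, 7.5, 7.5, 1, 5.5

Sorted (descending): 48, 45, 38, 38, 32, 32, 28, 28, 27, 18, 11, 7
The 2 values of 38 occupy positions 3–4 → average rank (3+4)/2 = 3.5.
The 2 values of 32 occupy positions 5–6 → average rank (5+6)/2 = 5.5.
The 2 values of 28 occupy positions 7–8 → average rank (7+8)/2 = 7.5.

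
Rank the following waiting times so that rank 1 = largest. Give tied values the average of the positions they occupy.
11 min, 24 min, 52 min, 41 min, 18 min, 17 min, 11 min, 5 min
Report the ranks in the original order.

Sorted (descending): 52, 41, 24, 18, 17, 11, 11, 5
The 2 values of 11 occupy positions 6–7 → average rank (6+7)/2 = 6.5.

6.5, 3, 1, 2, 4, 5, 6.5, 8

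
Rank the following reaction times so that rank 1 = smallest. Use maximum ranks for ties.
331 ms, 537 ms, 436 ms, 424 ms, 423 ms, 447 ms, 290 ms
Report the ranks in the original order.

Sorted (ascending): 290, 331, 423, 424, 436, 447, 537
No ties — each value takes its position as its rank.

2, 7, 5, 4, 3, 6, 1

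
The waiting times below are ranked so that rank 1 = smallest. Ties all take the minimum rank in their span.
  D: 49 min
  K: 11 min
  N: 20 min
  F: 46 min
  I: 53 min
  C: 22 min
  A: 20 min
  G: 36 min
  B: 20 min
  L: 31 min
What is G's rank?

Sorted (ascending): 11, 20, 20, 20, 22, 31, 36, 46, 49, 53
The 3 values of 20 occupy positions 2–4 → each gets rank 2.
G has value 36 min → rank 7.

7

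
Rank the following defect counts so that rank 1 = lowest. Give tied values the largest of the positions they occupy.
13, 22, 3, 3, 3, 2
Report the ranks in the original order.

5, 6, 4, 4, 4, 1

Sorted (ascending): 2, 3, 3, 3, 13, 22
The 3 values of 3 occupy positions 2–4 → each gets rank 4.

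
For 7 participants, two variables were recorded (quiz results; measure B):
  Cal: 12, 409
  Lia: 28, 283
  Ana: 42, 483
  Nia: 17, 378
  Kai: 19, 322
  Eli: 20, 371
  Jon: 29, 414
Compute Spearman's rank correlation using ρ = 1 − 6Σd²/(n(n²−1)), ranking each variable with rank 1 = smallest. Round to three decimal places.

0.321

Ranks of variable 1: 1, 5, 7, 2, 3, 4, 6
Ranks of variable 2: 5, 1, 7, 4, 2, 3, 6
d = r₁ − r₂: -4, 4, 0, -2, 1, 1, 0
d²: 16, 16, 0, 4, 1, 1, 0; Σd² = 38
ρ = 1 − 6·38/(7·48) = 1 − 228/336 = 0.321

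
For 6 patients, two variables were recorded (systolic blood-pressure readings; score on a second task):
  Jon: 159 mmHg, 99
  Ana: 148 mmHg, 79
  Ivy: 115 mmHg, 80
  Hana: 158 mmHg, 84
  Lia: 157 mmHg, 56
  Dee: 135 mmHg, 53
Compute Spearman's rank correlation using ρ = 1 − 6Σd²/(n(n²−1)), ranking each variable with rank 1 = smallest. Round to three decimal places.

0.600

Ranks of variable 1: 6, 3, 1, 5, 4, 2
Ranks of variable 2: 6, 3, 4, 5, 2, 1
d = r₁ − r₂: 0, 0, -3, 0, 2, 1
d²: 0, 0, 9, 0, 4, 1; Σd² = 14
ρ = 1 − 6·14/(6·35) = 1 − 84/210 = 0.600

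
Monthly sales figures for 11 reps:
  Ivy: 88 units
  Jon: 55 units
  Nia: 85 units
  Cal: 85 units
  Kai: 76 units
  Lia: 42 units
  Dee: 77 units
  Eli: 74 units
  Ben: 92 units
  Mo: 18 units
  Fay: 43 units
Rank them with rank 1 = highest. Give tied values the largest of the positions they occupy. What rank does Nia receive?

Sorted (descending): 92, 88, 85, 85, 77, 76, 74, 55, 43, 42, 18
The 2 values of 85 occupy positions 3–4 → each gets rank 4.
Nia has value 85 units → rank 4.

4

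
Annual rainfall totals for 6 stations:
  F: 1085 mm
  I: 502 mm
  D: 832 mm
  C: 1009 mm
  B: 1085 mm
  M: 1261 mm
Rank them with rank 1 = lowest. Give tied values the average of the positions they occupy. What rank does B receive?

4.5

Sorted (ascending): 502, 832, 1009, 1085, 1085, 1261
The 2 values of 1085 occupy positions 4–5 → average rank (4+5)/2 = 4.5.
B has value 1085 mm → rank 4.5.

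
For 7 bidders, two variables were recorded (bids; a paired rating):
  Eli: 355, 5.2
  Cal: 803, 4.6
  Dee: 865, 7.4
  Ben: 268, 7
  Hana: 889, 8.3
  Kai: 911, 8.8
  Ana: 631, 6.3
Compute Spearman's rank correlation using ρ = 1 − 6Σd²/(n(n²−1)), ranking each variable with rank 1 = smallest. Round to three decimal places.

0.679

Ranks of variable 1: 2, 4, 5, 1, 6, 7, 3
Ranks of variable 2: 2, 1, 5, 4, 6, 7, 3
d = r₁ − r₂: 0, 3, 0, -3, 0, 0, 0
d²: 0, 9, 0, 9, 0, 0, 0; Σd² = 18
ρ = 1 − 6·18/(7·48) = 1 − 108/336 = 0.679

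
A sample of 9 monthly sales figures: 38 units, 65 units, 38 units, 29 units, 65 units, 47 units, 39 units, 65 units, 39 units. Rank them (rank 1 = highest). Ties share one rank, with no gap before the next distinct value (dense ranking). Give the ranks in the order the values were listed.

Sorted (descending): 65, 65, 65, 47, 39, 39, 38, 38, 29
The 3 values of 65 share dense rank 1.
The 2 values of 39 share dense rank 3.
The 2 values of 38 share dense rank 4.
Remaining distinct values take the next consecutive integers.

4, 1, 4, 5, 1, 2, 3, 1, 3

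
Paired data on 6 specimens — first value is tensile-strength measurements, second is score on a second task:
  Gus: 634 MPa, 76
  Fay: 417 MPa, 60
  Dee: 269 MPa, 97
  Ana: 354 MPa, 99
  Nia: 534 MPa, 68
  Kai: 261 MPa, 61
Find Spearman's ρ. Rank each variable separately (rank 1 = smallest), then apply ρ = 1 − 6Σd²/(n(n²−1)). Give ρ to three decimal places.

Ranks of variable 1: 6, 4, 2, 3, 5, 1
Ranks of variable 2: 4, 1, 5, 6, 3, 2
d = r₁ − r₂: 2, 3, -3, -3, 2, -1
d²: 4, 9, 9, 9, 4, 1; Σd² = 36
ρ = 1 − 6·36/(6·35) = 1 − 216/210 = -0.029

-0.029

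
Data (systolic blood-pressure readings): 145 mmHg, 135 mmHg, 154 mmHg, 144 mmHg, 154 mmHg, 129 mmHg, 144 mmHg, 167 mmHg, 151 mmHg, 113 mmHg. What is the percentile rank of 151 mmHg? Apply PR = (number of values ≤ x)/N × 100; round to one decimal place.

N = 10.
Strictly below 151: 6. Equal to 151: 1.
PR = 7/10 × 100 = 70.0

70.0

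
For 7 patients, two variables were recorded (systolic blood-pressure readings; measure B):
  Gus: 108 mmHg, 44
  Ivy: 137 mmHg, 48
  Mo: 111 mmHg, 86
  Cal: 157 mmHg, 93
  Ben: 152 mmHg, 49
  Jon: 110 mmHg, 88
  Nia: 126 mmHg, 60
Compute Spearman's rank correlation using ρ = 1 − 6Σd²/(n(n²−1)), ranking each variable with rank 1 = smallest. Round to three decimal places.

Ranks of variable 1: 1, 5, 3, 7, 6, 2, 4
Ranks of variable 2: 1, 2, 5, 7, 3, 6, 4
d = r₁ − r₂: 0, 3, -2, 0, 3, -4, 0
d²: 0, 9, 4, 0, 9, 16, 0; Σd² = 38
ρ = 1 − 6·38/(7·48) = 1 − 228/336 = 0.321

0.321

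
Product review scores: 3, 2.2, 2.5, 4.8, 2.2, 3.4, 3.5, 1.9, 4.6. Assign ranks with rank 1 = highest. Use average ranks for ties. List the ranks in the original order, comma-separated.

Sorted (descending): 4.8, 4.6, 3.5, 3.4, 3, 2.5, 2.2, 2.2, 1.9
The 2 values of 2.2 occupy positions 7–8 → average rank (7+8)/2 = 7.5.

5, 7.5, 6, 1, 7.5, 4, 3, 9, 2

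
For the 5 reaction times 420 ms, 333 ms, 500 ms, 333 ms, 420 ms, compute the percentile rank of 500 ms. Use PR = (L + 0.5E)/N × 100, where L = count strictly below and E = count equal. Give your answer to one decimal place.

N = 5.
Strictly below 500: 4. Equal to 500: 1.
PR = (4 + 0.5·1)/5 × 100 = 90.0

90.0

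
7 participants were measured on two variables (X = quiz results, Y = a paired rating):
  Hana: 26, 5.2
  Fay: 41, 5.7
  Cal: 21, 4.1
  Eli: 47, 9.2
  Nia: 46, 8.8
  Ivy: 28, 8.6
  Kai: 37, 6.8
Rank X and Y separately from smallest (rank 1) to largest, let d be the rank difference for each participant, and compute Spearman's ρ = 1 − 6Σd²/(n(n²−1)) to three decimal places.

0.857

Ranks of variable 1: 2, 5, 1, 7, 6, 3, 4
Ranks of variable 2: 2, 3, 1, 7, 6, 5, 4
d = r₁ − r₂: 0, 2, 0, 0, 0, -2, 0
d²: 0, 4, 0, 0, 0, 4, 0; Σd² = 8
ρ = 1 − 6·8/(7·48) = 1 − 48/336 = 0.857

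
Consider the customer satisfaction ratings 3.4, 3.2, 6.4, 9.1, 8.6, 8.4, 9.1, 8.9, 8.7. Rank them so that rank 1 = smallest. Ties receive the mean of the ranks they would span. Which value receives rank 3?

6.4

Sorted (ascending): 3.2, 3.4, 6.4, 8.4, 8.6, 8.7, 8.9, 9.1, 9.1
The 2 values of 9.1 occupy positions 8–9 → average rank (8+9)/2 = 8.5.
Rank 3 → value 6.4.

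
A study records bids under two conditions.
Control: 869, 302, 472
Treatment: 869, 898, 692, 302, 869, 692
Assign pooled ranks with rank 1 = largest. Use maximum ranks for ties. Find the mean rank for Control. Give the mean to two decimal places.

Sorted (descending): 898, 869, 869, 869, 692, 692, 472, 302, 302
The 3 values of 869 occupy positions 2–4 → each gets rank 4.
The 2 values of 692 occupy positions 5–6 → each gets rank 6.
The 2 values of 302 occupy positions 8–9 → each gets rank 9.
Control values → pooled ranks: 869→4, 302→9, 472→7
Mean rank = (4 + 9 + 7) / 3 = 6.67

6.67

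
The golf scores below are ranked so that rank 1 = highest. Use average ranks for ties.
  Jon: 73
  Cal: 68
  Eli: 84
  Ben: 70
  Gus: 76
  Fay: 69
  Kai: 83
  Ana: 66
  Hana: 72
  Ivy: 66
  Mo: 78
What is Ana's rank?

10.5

Sorted (descending): 84, 83, 78, 76, 73, 72, 70, 69, 68, 66, 66
The 2 values of 66 occupy positions 10–11 → average rank (10+11)/2 = 10.5.
Ana has value 66 → rank 10.5.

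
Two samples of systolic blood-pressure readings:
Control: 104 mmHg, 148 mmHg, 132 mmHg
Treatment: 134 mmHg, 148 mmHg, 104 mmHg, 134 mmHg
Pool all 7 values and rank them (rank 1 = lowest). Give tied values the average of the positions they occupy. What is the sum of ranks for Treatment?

Sorted (ascending): 104, 104, 132, 134, 134, 148, 148
The 2 values of 104 occupy positions 1–2 → average rank (1+2)/2 = 1.5.
The 2 values of 134 occupy positions 4–5 → average rank (4+5)/2 = 4.5.
The 2 values of 148 occupy positions 6–7 → average rank (6+7)/2 = 6.5.
Treatment values → pooled ranks: 134→4.5, 148→6.5, 104→1.5, 134→4.5
Rank sum = 4.5 + 6.5 + 1.5 + 4.5 = 17

17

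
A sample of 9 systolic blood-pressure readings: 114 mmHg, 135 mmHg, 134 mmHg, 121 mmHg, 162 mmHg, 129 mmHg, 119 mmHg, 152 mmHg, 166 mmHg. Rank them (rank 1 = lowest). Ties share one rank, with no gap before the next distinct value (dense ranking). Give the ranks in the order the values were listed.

Sorted (ascending): 114, 119, 121, 129, 134, 135, 152, 162, 166
No ties — each value takes its position as its rank.

1, 6, 5, 3, 8, 4, 2, 7, 9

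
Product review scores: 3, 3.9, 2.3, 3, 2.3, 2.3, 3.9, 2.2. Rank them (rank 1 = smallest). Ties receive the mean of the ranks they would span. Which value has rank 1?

2.2

Sorted (ascending): 2.2, 2.3, 2.3, 2.3, 3, 3, 3.9, 3.9
The 3 values of 2.3 occupy positions 2–4 → average rank 3.
The 2 values of 3 occupy positions 5–6 → average rank (5+6)/2 = 5.5.
The 2 values of 3.9 occupy positions 7–8 → average rank (7+8)/2 = 7.5.
Rank 1 → value 2.2.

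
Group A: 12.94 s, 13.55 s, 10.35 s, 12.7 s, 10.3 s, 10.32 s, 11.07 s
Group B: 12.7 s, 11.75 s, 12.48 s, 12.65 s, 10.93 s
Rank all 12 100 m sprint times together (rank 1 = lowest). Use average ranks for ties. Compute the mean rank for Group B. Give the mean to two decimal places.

Sorted (ascending): 10.3, 10.32, 10.35, 10.93, 11.07, 11.75, 12.48, 12.65, 12.7, 12.7, 12.94, 13.55
The 2 values of 12.7 occupy positions 9–10 → average rank (9+10)/2 = 9.5.
Group B values → pooled ranks: 12.7→9.5, 11.75→6, 12.48→7, 12.65→8, 10.93→4
Mean rank = (9.5 + 6 + 7 + 8 + 4) / 5 = 6.90

6.90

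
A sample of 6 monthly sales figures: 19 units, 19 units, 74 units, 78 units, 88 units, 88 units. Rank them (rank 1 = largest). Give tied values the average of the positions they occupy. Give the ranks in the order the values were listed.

5.5, 5.5, 4, 3, 1.5, 1.5

Sorted (descending): 88, 88, 78, 74, 19, 19
The 2 values of 88 occupy positions 1–2 → average rank (1+2)/2 = 1.5.
The 2 values of 19 occupy positions 5–6 → average rank (5+6)/2 = 5.5.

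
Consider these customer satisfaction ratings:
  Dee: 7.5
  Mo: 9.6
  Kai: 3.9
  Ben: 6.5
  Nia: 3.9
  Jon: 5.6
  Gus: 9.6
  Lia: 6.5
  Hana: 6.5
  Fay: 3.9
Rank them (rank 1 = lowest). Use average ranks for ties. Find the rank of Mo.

9.5

Sorted (ascending): 3.9, 3.9, 3.9, 5.6, 6.5, 6.5, 6.5, 7.5, 9.6, 9.6
The 3 values of 3.9 occupy positions 1–3 → average rank 2.
The 3 values of 6.5 occupy positions 5–7 → average rank 6.
The 2 values of 9.6 occupy positions 9–10 → average rank (9+10)/2 = 9.5.
Mo has value 9.6 → rank 9.5.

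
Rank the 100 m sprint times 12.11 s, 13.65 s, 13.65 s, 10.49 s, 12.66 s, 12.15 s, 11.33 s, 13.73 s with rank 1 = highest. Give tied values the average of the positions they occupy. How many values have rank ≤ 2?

1

Sorted (descending): 13.73, 13.65, 13.65, 12.66, 12.15, 12.11, 11.33, 10.49
The 2 values of 13.65 occupy positions 2–3 → average rank (2+3)/2 = 2.5.
Ranks ≤ 2: {1} → 1 value.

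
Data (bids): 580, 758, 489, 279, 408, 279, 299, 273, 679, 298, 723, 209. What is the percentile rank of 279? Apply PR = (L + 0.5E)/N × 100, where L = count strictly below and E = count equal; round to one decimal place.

N = 12.
Strictly below 279: 2. Equal to 279: 2.
PR = (2 + 0.5·2)/12 × 100 = 25.0

25.0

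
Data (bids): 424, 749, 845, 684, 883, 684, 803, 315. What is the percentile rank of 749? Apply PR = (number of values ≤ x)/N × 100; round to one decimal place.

62.5

N = 8.
Strictly below 749: 4. Equal to 749: 1.
PR = 5/8 × 100 = 62.5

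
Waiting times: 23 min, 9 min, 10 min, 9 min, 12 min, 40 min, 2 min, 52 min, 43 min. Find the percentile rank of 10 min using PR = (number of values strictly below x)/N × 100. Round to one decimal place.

N = 9.
Strictly below 10: 3. Equal to 10: 1.
PR = 3/9 × 100 = 33.3

33.3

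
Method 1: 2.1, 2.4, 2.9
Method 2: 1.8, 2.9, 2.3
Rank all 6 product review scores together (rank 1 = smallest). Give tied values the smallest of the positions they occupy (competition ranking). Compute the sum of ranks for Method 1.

11

Sorted (ascending): 1.8, 2.1, 2.3, 2.4, 2.9, 2.9
The 2 values of 2.9 occupy positions 5–6 → each gets rank 5.
Method 1 values → pooled ranks: 2.1→2, 2.4→4, 2.9→5
Rank sum = 2 + 4 + 5 = 11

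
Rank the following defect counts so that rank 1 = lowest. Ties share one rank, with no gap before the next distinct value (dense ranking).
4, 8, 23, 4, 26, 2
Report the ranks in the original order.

Sorted (ascending): 2, 4, 4, 8, 23, 26
The 2 values of 4 share dense rank 2.
Remaining distinct values take the next consecutive integers.

2, 3, 4, 2, 5, 1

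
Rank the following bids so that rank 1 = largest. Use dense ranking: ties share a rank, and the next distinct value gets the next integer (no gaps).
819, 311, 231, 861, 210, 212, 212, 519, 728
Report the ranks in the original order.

2, 5, 6, 1, 8, 7, 7, 4, 3

Sorted (descending): 861, 819, 728, 519, 311, 231, 212, 212, 210
The 2 values of 212 share dense rank 7.
Remaining distinct values take the next consecutive integers.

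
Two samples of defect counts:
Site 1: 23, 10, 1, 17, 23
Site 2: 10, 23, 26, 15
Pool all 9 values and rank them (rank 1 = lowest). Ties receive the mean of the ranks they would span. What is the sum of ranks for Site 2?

22.5

Sorted (ascending): 1, 10, 10, 15, 17, 23, 23, 23, 26
The 2 values of 10 occupy positions 2–3 → average rank (2+3)/2 = 2.5.
The 3 values of 23 occupy positions 6–8 → average rank 7.
Site 2 values → pooled ranks: 10→2.5, 23→7, 26→9, 15→4
Rank sum = 2.5 + 7 + 9 + 4 = 22.5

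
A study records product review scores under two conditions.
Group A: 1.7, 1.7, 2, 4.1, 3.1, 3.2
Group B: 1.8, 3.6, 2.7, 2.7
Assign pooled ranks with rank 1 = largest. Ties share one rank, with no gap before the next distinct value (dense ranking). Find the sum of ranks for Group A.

30

Sorted (descending): 4.1, 3.6, 3.2, 3.1, 2.7, 2.7, 2, 1.8, 1.7, 1.7
The 2 values of 2.7 share dense rank 5.
The 2 values of 1.7 share dense rank 8.
Remaining distinct values take the next consecutive integers.
Group A values → pooled ranks: 1.7→8, 1.7→8, 2→6, 4.1→1, 3.1→4, 3.2→3
Rank sum = 8 + 8 + 6 + 1 + 4 + 3 = 30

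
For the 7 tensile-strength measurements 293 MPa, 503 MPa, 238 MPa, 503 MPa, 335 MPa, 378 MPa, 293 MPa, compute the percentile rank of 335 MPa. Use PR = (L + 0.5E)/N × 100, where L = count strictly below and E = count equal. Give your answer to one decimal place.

N = 7.
Strictly below 335: 3. Equal to 335: 1.
PR = (3 + 0.5·1)/7 × 100 = 50.0

50.0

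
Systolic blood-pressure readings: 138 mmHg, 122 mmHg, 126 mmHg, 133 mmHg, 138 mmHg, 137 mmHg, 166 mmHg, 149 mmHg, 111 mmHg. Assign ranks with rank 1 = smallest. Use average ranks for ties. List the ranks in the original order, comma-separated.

6.5, 2, 3, 4, 6.5, 5, 9, 8, 1

Sorted (ascending): 111, 122, 126, 133, 137, 138, 138, 149, 166
The 2 values of 138 occupy positions 6–7 → average rank (6+7)/2 = 6.5.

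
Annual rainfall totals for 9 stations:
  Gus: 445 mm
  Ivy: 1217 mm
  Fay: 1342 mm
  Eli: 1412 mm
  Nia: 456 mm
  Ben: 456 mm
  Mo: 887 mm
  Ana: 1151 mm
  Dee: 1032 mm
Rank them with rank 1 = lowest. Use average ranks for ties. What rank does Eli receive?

9

Sorted (ascending): 445, 456, 456, 887, 1032, 1151, 1217, 1342, 1412
The 2 values of 456 occupy positions 2–3 → average rank (2+3)/2 = 2.5.
Eli has value 1412 mm → rank 9.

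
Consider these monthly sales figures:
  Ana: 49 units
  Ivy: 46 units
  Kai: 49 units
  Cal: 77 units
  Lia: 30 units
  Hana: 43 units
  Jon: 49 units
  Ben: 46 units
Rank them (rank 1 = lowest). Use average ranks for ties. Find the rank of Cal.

Sorted (ascending): 30, 43, 46, 46, 49, 49, 49, 77
The 2 values of 46 occupy positions 3–4 → average rank (3+4)/2 = 3.5.
The 3 values of 49 occupy positions 5–7 → average rank 6.
Cal has value 77 units → rank 8.

8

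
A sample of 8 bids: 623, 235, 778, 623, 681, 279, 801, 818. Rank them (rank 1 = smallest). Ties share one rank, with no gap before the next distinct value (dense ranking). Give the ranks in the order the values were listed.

Sorted (ascending): 235, 279, 623, 623, 681, 778, 801, 818
The 2 values of 623 share dense rank 3.
Remaining distinct values take the next consecutive integers.

3, 1, 5, 3, 4, 2, 6, 7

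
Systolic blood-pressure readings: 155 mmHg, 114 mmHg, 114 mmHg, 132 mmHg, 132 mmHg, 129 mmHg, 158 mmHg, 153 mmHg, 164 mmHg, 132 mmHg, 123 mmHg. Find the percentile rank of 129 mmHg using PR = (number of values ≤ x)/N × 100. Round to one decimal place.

N = 11.
Strictly below 129: 3. Equal to 129: 1.
PR = 4/11 × 100 = 36.4

36.4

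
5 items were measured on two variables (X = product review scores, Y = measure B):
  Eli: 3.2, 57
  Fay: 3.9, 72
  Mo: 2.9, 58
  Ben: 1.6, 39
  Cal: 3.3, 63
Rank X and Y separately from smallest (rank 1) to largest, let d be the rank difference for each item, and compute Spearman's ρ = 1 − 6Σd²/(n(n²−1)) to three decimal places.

Ranks of variable 1: 3, 5, 2, 1, 4
Ranks of variable 2: 2, 5, 3, 1, 4
d = r₁ − r₂: 1, 0, -1, 0, 0
d²: 1, 0, 1, 0, 0; Σd² = 2
ρ = 1 − 6·2/(5·24) = 1 − 12/120 = 0.900

0.900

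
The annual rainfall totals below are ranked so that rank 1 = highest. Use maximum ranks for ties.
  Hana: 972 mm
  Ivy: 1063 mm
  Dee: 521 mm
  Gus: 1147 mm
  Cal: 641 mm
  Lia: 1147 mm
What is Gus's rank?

Sorted (descending): 1147, 1147, 1063, 972, 641, 521
The 2 values of 1147 occupy positions 1–2 → each gets rank 2.
Gus has value 1147 mm → rank 2.

2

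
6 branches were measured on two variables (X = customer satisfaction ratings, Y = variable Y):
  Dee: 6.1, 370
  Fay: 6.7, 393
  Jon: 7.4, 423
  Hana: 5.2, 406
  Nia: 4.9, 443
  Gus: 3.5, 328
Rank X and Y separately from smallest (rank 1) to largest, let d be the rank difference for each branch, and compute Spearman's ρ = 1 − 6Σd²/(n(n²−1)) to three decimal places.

0.257

Ranks of variable 1: 4, 5, 6, 3, 2, 1
Ranks of variable 2: 2, 3, 5, 4, 6, 1
d = r₁ − r₂: 2, 2, 1, -1, -4, 0
d²: 4, 4, 1, 1, 16, 0; Σd² = 26
ρ = 1 − 6·26/(6·35) = 1 − 156/210 = 0.257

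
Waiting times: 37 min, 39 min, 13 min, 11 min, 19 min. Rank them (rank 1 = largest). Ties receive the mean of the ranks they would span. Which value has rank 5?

11

Sorted (descending): 39, 37, 19, 13, 11
No ties — each value takes its position as its rank.
Rank 5 → value 11.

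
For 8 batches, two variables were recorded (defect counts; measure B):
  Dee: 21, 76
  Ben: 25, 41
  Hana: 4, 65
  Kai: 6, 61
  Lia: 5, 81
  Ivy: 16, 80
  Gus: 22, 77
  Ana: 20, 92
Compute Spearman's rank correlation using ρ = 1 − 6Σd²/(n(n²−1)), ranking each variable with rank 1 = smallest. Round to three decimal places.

-0.190

Ranks of variable 1: 6, 8, 1, 3, 2, 4, 7, 5
Ranks of variable 2: 4, 1, 3, 2, 7, 6, 5, 8
d = r₁ − r₂: 2, 7, -2, 1, -5, -2, 2, -3
d²: 4, 49, 4, 1, 25, 4, 4, 9; Σd² = 100
ρ = 1 − 6·100/(8·63) = 1 − 600/504 = -0.190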